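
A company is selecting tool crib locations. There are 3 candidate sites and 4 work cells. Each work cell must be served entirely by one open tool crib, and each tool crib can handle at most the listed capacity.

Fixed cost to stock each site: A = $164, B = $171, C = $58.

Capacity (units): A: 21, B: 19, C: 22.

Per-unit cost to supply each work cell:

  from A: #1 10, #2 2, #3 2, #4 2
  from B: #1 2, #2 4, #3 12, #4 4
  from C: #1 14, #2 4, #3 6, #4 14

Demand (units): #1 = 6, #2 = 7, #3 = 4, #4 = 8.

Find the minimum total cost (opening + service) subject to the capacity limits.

Open {B, C}: #1→B 2·6=12, #2→C 4·7=28, #3→C 6·4=24, #4→B 4·8=32.
Loads: B carries 14/19, C carries 11/22. Service 96; fixed 229; total 325.
Next best feasible plan costs 334.

Minimum total cost: 325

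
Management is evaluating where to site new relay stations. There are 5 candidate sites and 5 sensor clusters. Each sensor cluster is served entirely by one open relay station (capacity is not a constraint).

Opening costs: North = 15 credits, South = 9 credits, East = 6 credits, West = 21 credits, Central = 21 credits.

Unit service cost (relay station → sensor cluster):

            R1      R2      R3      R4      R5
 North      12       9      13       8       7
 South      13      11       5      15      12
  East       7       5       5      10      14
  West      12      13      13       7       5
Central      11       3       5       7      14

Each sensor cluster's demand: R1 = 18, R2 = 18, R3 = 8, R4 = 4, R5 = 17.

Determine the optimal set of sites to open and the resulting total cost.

For any fixed open set, each sensor cluster goes to its cheapest open site; total = fixed + service.
{East, West, Central}: R1→East 7·18=126, R2→Central 3·18=54, R3→East 5·8=40, R4→West 7·4=28, R5→West 5·17=85. Service 333; fixed 48; total 381.
{South, East, West, Central}: service 333 + fixed 57 = 390
{North, East, West, Central}: R1→East 7·18=126, R2→Central 3·18=54, R3→East 5·8=40, R4→West 7·4=28, R5→West 5·17=85. Service 333; fixed 63; total 396.
{North, South, East, West, Central}: R1→East 7·18=126, R2→Central 3·18=54, R3→South 5·8=40, R4→West 7·4=28, R5→West 5·17=85. Service 333; fixed 72; total 405.
No other subset beats 381.

Open East, West and Central; minimum total cost 381.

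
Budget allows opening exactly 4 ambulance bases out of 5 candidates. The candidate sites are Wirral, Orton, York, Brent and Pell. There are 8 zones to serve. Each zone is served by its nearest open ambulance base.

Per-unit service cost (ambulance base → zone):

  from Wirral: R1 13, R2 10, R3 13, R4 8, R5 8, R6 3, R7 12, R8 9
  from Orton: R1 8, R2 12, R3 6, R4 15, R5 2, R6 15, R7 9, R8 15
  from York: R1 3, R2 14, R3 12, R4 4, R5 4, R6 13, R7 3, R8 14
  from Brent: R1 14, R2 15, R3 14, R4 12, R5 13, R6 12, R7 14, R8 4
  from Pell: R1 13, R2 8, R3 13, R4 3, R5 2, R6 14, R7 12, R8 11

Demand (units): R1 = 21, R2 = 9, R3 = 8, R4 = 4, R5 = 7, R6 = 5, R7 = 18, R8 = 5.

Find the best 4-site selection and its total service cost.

With exactly 4 open, each zone uses its cheapest among the chosen.
{Wirral, Orton, York, Brent}: R1→York 3·21=63, R2→Wirral 10·9=90, R3→Orton 6·8=48, R4→York 4·4=16, R5→Orton 2·7=14, R6→Wirral 3·5=15, R7→York 3·18=54, R8→Brent 4·5=20. Service cost 320.
{Wirral, Orton, York, Pell}: service cost 323
{Orton, York, Brent, Pell}: service cost 343
Among all 5 size-4 choices, {Wirral, Orton, York, Brent} is lowest.

Choose Wirral, Orton, York and Brent; total service cost 320.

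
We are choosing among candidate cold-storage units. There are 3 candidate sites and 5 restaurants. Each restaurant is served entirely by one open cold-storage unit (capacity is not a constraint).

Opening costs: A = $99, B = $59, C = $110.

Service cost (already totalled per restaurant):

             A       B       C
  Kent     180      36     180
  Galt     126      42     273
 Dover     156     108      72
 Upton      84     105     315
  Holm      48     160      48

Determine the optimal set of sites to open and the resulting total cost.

Open B and C; minimum total cost 472.

For any fixed open set, each restaurant goes to its cheapest open site; total = fixed + service.
{B, C}: Kent→B 36, Galt→B 42, Dover→C 72, Upton→B 105, Holm→C 48. Service 303; fixed 169; total 472.
{A, B}: service 318 + fixed 158 = 476
{B}: service 451 + fixed 59 = 510
{A, B, C}: service 282 + fixed 268 = 550
No other subset beats 472.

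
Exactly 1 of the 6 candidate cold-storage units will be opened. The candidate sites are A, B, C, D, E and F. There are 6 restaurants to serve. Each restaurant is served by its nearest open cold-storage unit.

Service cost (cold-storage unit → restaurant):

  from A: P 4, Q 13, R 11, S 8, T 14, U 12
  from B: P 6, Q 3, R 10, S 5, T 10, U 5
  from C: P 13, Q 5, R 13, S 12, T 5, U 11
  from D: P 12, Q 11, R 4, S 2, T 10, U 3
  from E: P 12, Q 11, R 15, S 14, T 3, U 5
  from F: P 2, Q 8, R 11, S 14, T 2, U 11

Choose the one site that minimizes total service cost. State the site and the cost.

Choose B only; total service cost 39.

With exactly 1 open, each restaurant uses its cheapest among the chosen.
{B}: P→B 6, Q→B 3, R→B 10, S→B 5, T→B 10, U→B 5. Service cost 39.
{D}: service cost 42
{F}: service cost 48
Among all 6 size-1 choices, {B} is lowest.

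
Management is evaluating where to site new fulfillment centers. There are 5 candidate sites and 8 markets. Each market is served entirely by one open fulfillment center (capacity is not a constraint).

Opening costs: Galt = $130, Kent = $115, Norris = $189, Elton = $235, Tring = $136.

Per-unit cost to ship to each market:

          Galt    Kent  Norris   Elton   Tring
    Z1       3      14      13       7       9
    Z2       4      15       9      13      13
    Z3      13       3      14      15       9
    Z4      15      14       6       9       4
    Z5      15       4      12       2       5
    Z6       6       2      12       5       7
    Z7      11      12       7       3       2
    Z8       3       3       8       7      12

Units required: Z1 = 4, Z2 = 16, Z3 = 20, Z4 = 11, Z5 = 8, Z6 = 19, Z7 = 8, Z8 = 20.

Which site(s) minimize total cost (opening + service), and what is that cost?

For any fixed open set, each market goes to its cheapest open site; total = fixed + service.
{Galt, Kent, Tring}: Z1→Galt 3·4=12, Z2→Galt 4·16=64, Z3→Kent 3·20=60, Z4→Tring 4·11=44, Z5→Kent 4·8=32, Z6→Kent 2·19=38, Z7→Tring 2·8=16, Z8→Galt 3·20=60. Service 326; fixed 381; total 707.
{Kent, Tring}: service 494 + fixed 251 = 745
{Galt, Kent}: Z1→Galt 3·4=12, Z2→Galt 4·16=64, Z3→Kent 3·20=60, Z4→Kent 14·11=154, Z5→Kent 4·8=32, Z6→Kent 2·19=38, Z7→Galt 11·8=88, Z8→Galt 3·20=60. Service 508; fixed 245; total 753.
{Galt, Kent, Norris, Elton, Tring}: service 310 + fixed 805 = 1115
No other subset beats 707.

Open Galt, Kent and Tring; minimum total cost 707.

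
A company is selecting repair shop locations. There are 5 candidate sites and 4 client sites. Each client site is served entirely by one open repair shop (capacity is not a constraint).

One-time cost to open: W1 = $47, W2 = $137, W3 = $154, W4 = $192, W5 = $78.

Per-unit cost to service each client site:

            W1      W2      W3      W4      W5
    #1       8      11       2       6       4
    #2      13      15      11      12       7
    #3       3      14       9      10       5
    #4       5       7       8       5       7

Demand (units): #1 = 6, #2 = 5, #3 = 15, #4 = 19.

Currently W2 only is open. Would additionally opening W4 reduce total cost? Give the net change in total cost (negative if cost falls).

No — net change +49 (cost rises by 49).

Current service cost with {W2}: 484.
Adding W4: each client site re-picks its cheapest; new service cost 341, saving 143.
Extra fixed cost: 192. Net change = 192 − 143 = 49.
(Totals: 621 → 670.)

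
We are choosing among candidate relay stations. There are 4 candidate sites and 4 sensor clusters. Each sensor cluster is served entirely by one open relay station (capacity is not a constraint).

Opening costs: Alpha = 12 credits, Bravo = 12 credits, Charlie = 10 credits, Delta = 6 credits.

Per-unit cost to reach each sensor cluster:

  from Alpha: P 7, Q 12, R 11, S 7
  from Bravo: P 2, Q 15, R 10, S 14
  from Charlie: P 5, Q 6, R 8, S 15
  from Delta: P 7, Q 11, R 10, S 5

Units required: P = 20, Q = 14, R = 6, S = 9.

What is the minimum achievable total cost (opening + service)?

Minimum total cost: 245

For any fixed open set, each sensor cluster goes to its cheapest open site; total = fixed + service.
{Bravo, Charlie, Delta}: P→Bravo 2·20=40, Q→Charlie 6·14=84, R→Charlie 8·6=48, S→Delta 5·9=45. Service 217; fixed 28; total 245.
{Alpha, Bravo, Charlie, Delta}: service 217 + fixed 40 = 257
{Alpha, Bravo, Charlie}: service 235 + fixed 34 = 269
{Delta}: service 399 + fixed 6 = 405
No other subset beats 245.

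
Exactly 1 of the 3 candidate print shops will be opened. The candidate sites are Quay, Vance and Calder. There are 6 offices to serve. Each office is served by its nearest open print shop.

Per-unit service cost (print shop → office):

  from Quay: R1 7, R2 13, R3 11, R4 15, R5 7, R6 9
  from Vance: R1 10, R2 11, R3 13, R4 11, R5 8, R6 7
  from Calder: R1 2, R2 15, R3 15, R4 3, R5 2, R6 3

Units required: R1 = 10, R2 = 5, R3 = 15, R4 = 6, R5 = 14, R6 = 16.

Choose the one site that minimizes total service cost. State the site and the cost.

Choose Calder only; total service cost 414.

With exactly 1 open, each office uses its cheapest among the chosen.
{Calder}: R1→Calder 2·10=20, R2→Calder 15·5=75, R3→Calder 15·15=225, R4→Calder 3·6=18, R5→Calder 2·14=28, R6→Calder 3·16=48. Service cost 414.
{Quay}: service cost 632
{Vance}: service cost 640
Among all 3 size-1 choices, {Calder} is lowest.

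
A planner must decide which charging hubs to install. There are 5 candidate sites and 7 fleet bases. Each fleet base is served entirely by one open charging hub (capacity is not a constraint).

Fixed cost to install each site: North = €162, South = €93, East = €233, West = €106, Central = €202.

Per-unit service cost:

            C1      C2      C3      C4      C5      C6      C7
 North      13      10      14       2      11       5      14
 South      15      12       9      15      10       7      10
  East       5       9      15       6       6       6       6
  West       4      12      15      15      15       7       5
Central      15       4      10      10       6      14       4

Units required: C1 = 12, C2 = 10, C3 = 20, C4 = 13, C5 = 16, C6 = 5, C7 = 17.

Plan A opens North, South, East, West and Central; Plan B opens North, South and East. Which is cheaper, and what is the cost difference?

Plan A: {North, South, East, West, Central}: C1→West 4·12=48, C2→Central 4·10=40, C3→South 9·20=180, C4→North 2·13=26, C5→East 6·16=96, C6→North 5·5=25, C7→Central 4·17=68. Service 483; fixed 796; total 1279.
Plan B: {North, South, East}: C1→East 5·12=60, C2→East 9·10=90, C3→South 9·20=180, C4→North 2·13=26, C5→East 6·16=96, C6→North 5·5=25, C7→East 6·17=102. Service 579; fixed 488; total 1067.
Difference: |1279 − 1067| = 212.

Plan B is cheaper by 212.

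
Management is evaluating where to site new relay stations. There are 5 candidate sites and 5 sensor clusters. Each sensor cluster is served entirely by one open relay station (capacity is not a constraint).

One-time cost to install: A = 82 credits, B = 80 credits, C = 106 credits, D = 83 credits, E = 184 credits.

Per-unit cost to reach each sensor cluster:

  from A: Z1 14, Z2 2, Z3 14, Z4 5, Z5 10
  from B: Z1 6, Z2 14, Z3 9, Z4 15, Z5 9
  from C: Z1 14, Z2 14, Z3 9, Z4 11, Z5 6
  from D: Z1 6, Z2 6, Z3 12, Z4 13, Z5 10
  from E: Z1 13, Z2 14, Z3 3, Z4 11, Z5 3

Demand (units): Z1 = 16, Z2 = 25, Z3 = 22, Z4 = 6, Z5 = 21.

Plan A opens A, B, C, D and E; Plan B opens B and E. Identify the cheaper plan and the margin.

Plan A is cheaper by 65.

Plan A: {A, B, C, D, E}: Z1→B 6·16=96, Z2→A 2·25=50, Z3→E 3·22=66, Z4→A 5·6=30, Z5→E 3·21=63. Service 305; fixed 535; total 840.
Plan B: {B, E}: Z1→B 6·16=96, Z2→B 14·25=350, Z3→E 3·22=66, Z4→E 11·6=66, Z5→E 3·21=63. Service 641; fixed 264; total 905.
Difference: |840 − 905| = 65.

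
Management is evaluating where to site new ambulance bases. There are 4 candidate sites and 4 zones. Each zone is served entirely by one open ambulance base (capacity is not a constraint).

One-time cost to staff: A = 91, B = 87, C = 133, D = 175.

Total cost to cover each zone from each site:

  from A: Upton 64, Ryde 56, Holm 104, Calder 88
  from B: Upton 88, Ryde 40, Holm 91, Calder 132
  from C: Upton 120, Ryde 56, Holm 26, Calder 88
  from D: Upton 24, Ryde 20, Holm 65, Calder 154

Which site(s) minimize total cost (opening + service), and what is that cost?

Open A only; minimum total cost 403.

For any fixed open set, each zone goes to its cheapest open site; total = fixed + service.
{A}: Upton→A 64, Ryde→A 56, Holm→A 104, Calder→A 88. Service 312; fixed 91; total 403.
{C}: service 290 + fixed 133 = 423
{B}: service 351 + fixed 87 = 438
{A, B, C, D}: service 158 + fixed 486 = 644
(All 15 nonempty subsets were checked; A only is lowest.)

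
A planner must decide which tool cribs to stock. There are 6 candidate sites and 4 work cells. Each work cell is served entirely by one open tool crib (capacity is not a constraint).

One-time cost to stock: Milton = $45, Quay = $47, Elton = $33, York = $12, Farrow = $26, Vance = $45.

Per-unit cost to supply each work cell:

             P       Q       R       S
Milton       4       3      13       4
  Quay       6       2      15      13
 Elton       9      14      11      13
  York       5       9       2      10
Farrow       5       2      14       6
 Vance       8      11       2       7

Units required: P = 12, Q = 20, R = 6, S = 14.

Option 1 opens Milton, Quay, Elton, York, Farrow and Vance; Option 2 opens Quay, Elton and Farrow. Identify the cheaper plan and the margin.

Option 2 is cheaper by 8.

Option 1: {Milton, Quay, Elton, York, Farrow, Vance}: P→Milton 4·12=48, Q→Quay 2·20=40, R→York 2·6=12, S→Milton 4·14=56. Service 156; fixed 208; total 364.
Option 2: {Quay, Elton, Farrow}: P→Farrow 5·12=60, Q→Quay 2·20=40, R→Elton 11·6=66, S→Farrow 6·14=84. Service 250; fixed 106; total 356.
Difference: |364 − 356| = 8.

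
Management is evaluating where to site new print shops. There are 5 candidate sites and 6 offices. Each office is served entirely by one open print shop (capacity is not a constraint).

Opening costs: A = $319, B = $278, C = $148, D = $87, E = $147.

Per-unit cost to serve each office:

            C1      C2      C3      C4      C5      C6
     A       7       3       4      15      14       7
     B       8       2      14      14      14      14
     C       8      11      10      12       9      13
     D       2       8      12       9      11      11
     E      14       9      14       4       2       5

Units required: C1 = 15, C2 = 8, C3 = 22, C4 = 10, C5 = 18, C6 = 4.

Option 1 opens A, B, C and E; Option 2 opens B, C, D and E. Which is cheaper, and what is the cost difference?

Option 2 is cheaper by 175.

Option 1: {A, B, C, E}: C1→A 7·15=105, C2→B 2·8=16, C3→A 4·22=88, C4→E 4·10=40, C5→E 2·18=36, C6→E 5·4=20. Service 305; fixed 892; total 1197.
Option 2: {B, C, D, E}: C1→D 2·15=30, C2→B 2·8=16, C3→C 10·22=220, C4→E 4·10=40, C5→E 2·18=36, C6→E 5·4=20. Service 362; fixed 660; total 1022.
Difference: |1197 − 1022| = 175.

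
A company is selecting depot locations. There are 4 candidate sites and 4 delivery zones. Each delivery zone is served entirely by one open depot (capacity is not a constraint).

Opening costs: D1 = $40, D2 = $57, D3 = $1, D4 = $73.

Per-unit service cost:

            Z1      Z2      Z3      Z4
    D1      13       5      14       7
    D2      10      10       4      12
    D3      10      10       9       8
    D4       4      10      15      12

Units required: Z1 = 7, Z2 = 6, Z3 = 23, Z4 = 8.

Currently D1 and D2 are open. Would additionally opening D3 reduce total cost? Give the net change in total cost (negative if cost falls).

Current service cost with {D1, D2}: 248.
Adding D3: each delivery zone re-picks its cheapest; new service cost 248, saving 0.
Extra fixed cost: 1. Net change = 1 − 0 = 1.
(Totals: 345 → 346.)

No — net change +1 (cost rises by 1).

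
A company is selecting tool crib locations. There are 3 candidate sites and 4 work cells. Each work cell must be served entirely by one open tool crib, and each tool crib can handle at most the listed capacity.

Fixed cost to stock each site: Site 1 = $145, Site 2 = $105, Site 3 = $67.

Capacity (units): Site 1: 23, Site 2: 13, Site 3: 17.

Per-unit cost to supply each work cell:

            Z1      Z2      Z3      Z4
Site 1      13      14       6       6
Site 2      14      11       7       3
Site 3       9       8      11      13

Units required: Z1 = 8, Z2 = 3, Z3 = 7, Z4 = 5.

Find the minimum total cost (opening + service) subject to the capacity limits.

Minimum total cost: 332

Open {Site 2, Site 3}: Z1→Site 3 9·8=72, Z2→Site 3 8·3=24, Z3→Site 2 7·7=49, Z4→Site 2 3·5=15.
Loads: Site 2 carries 12/13, Site 3 carries 11/17. Service 160; fixed 172; total 332.
Next best feasible plan costs 363.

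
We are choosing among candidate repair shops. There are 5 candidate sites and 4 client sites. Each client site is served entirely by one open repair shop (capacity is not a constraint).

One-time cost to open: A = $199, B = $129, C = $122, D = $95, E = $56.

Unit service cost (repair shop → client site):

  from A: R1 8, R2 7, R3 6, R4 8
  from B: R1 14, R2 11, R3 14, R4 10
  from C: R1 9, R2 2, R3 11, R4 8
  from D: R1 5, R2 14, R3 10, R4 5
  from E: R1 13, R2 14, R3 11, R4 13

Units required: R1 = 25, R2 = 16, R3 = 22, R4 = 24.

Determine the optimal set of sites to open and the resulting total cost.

For any fixed open set, each client site goes to its cheapest open site; total = fixed + service.
{C, D}: R1→D 5·25=125, R2→C 2·16=32, R3→D 10·22=220, R4→D 5·24=120. Service 497; fixed 217; total 714.
{C, D, E}: service 497 + fixed 273 = 770
{A, D}: R1→D 5·25=125, R2→A 7·16=112, R3→A 6·22=132, R4→D 5·24=120. Service 489; fixed 294; total 783.
{A, B, C, D, E}: service 409 + fixed 601 = 1010
No other subset beats 714.

Open C and D; minimum total cost 714.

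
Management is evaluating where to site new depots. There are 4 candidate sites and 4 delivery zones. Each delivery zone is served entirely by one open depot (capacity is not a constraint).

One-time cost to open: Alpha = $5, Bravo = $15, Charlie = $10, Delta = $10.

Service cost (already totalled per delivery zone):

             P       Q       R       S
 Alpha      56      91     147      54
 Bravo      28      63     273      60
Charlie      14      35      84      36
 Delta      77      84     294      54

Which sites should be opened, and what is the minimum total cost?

For any fixed open set, each delivery zone goes to its cheapest open site; total = fixed + service.
{Charlie}: P→Charlie 14, Q→Charlie 35, R→Charlie 84, S→Charlie 36. Service 169; fixed 10; total 179.
{Alpha, Charlie}: P→Charlie 14, Q→Charlie 35, R→Charlie 84, S→Charlie 36. Service 169; fixed 15; total 184.
{Charlie, Delta}: P→Charlie 14, Q→Charlie 35, R→Charlie 84, S→Charlie 36. Service 169; fixed 20; total 189.
{Alpha, Bravo, Charlie, Delta}: service 169 + fixed 40 = 209
No other subset beats 179.

Open Charlie only; minimum total cost 179.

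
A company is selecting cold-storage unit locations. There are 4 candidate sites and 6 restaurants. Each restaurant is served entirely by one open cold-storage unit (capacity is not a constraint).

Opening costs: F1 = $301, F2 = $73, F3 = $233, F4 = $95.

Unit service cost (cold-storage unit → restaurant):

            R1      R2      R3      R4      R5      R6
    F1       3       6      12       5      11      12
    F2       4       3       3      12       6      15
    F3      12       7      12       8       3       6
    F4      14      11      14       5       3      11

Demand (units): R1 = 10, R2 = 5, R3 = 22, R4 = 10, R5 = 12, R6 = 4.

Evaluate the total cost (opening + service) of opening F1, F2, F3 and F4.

Each restaurant is assigned to its cheapest site among the open ones.
{F1, F2, F3, F4}: R1→F1 3·10=30, R2→F2 3·5=15, R3→F2 3·22=66, R4→F1 5·10=50, R5→F3 3·12=36, R6→F3 6·4=24. Service 221; fixed 702; total 923.

Total cost: 923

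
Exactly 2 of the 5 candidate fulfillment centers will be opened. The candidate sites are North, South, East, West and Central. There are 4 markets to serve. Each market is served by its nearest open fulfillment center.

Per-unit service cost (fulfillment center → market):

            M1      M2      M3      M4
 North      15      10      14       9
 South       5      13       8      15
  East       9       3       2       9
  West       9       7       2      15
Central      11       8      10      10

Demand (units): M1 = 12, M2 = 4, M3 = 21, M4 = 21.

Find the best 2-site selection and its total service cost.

Choose South and East; total service cost 303.

With exactly 2 open, each market uses its cheapest among the chosen.
{South, East}: M1→South 5·12=60, M2→East 3·4=12, M3→East 2·21=42, M4→East 9·21=189. Service cost 303.
{North, East}: service cost 351
{East, West}: service cost 351
Among all 10 size-2 choices, {South, East} is lowest.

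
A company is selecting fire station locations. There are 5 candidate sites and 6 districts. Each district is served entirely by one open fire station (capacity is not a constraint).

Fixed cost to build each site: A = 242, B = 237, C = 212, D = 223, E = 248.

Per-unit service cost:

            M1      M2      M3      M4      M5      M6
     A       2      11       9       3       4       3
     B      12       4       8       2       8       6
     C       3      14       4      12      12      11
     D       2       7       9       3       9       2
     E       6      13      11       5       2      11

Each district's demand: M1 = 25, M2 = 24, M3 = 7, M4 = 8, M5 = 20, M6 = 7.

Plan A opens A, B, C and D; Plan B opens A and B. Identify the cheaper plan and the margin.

Plan A: {A, B, C, D}: M1→A 2·25=50, M2→B 4·24=96, M3→C 4·7=28, M4→B 2·8=16, M5→A 4·20=80, M6→D 2·7=14. Service 284; fixed 914; total 1198.
Plan B: {A, B}: M1→A 2·25=50, M2→B 4·24=96, M3→B 8·7=56, M4→B 2·8=16, M5→A 4·20=80, M6→A 3·7=21. Service 319; fixed 479; total 798.
Difference: |1198 − 798| = 400.

Plan B is cheaper by 400.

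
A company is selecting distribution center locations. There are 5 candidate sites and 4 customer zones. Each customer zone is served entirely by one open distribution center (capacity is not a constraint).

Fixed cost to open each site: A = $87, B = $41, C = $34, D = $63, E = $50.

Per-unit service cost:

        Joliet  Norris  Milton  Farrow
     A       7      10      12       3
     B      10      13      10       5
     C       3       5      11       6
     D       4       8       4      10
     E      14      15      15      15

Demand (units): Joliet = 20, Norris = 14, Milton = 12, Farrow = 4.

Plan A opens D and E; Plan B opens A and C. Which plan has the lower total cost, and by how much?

Plan A: {D, E}: Joliet→D 4·20=80, Norris→D 8·14=112, Milton→D 4·12=48, Farrow→D 10·4=40. Service 280; fixed 113; total 393.
Plan B: {A, C}: Joliet→C 3·20=60, Norris→C 5·14=70, Milton→C 11·12=132, Farrow→A 3·4=12. Service 274; fixed 121; total 395.
Difference: |393 − 395| = 2.

Plan A is cheaper by 2.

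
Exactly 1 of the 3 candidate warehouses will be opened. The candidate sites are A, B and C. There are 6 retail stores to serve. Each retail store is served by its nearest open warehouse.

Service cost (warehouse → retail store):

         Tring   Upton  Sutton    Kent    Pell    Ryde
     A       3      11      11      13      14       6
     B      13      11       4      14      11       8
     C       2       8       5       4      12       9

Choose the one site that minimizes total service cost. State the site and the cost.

With exactly 1 open, each retail store uses its cheapest among the chosen.
{C}: Tring→C 2, Upton→C 8, Sutton→C 5, Kent→C 4, Pell→C 12, Ryde→C 9. Service cost 40.
{A}: service cost 58
{B}: service cost 61
Among all 3 size-1 choices, {C} is lowest.

Choose C only; total service cost 40.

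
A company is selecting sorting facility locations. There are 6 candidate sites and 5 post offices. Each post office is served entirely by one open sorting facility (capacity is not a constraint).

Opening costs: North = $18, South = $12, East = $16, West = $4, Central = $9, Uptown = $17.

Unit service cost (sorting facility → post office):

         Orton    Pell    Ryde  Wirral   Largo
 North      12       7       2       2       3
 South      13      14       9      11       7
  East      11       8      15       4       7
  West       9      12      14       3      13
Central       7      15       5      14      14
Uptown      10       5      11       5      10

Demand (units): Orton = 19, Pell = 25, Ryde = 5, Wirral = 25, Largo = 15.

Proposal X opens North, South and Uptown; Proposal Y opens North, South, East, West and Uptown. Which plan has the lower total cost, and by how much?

Proposal X: {North, South, Uptown}: Orton→Uptown 10·19=190, Pell→Uptown 5·25=125, Ryde→North 2·5=10, Wirral→North 2·25=50, Largo→North 3·15=45. Service 420; fixed 47; total 467.
Proposal Y: {North, South, East, West, Uptown}: Orton→West 9·19=171, Pell→Uptown 5·25=125, Ryde→North 2·5=10, Wirral→North 2·25=50, Largo→North 3·15=45. Service 401; fixed 67; total 468.
Difference: |467 − 468| = 1.

Proposal X is cheaper by 1.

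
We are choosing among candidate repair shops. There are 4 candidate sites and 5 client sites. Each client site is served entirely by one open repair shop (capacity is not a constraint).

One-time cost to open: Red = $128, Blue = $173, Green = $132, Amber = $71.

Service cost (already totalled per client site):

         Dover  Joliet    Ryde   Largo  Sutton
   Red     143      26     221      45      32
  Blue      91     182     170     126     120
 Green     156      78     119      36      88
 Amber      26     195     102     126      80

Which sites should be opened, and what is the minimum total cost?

Open Red and Amber; minimum total cost 430.

For any fixed open set, each client site goes to its cheapest open site; total = fixed + service.
{Red, Amber}: Dover→Amber 26, Joliet→Red 26, Ryde→Amber 102, Largo→Red 45, Sutton→Red 32. Service 231; fixed 199; total 430.
{Green, Amber}: Dover→Amber 26, Joliet→Green 78, Ryde→Amber 102, Largo→Green 36, Sutton→Amber 80. Service 322; fixed 203; total 525.
{Red, Green, Amber}: service 222 + fixed 331 = 553
{Red, Blue, Green, Amber}: Dover→Amber 26, Joliet→Red 26, Ryde→Amber 102, Largo→Green 36, Sutton→Red 32. Service 222; fixed 504; total 726.
No other subset beats 430.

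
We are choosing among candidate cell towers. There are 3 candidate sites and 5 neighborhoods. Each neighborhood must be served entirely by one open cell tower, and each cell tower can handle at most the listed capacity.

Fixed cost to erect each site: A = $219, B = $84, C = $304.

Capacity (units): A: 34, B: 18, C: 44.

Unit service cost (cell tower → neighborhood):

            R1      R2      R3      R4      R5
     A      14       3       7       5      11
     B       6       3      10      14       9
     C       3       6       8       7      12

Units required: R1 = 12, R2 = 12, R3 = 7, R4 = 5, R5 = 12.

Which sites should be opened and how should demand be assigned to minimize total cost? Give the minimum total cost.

Minimum total cost: 662

Open {A, B}: R1→B 6·12=72, R2→A 3·12=36, R3→A 7·7=49, R4→B 14·5=70, R5→A 11·12=132.
Loads: A carries 31/34, B carries 17/18. Service 359; fixed 303; total 662.
Next best feasible plan costs 695.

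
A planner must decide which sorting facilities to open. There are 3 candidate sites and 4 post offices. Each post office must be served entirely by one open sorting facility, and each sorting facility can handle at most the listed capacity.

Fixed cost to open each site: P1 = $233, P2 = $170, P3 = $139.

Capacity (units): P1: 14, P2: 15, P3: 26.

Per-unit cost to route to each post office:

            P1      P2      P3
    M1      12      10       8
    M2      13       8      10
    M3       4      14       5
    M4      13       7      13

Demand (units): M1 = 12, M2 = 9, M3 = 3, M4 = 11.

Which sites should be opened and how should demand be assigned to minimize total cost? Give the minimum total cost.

Minimum total cost: 587

Open {P2, P3}: M1→P3 8·12=96, M2→P3 10·9=90, M3→P3 5·3=15, M4→P2 7·11=77.
Loads: P2 carries 11/15, P3 carries 24/26. Service 278; fixed 309; total 587.
Next best feasible plan costs 614.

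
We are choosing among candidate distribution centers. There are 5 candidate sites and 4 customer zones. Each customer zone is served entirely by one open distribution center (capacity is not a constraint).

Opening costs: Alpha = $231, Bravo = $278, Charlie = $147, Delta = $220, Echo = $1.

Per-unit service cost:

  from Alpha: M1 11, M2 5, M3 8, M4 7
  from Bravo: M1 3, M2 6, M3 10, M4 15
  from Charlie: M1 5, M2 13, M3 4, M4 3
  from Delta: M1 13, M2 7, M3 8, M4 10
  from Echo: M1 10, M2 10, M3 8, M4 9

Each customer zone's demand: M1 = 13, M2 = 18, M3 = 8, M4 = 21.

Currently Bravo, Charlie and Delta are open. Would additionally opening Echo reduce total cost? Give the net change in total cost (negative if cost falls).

Current service cost with {Bravo, Charlie, Delta}: 242.
Adding Echo: each customer zone re-picks its cheapest; new service cost 242, saving 0.
Extra fixed cost: 1. Net change = 1 − 0 = 1.
(Totals: 887 → 888.)

No — net change +1 (cost rises by 1).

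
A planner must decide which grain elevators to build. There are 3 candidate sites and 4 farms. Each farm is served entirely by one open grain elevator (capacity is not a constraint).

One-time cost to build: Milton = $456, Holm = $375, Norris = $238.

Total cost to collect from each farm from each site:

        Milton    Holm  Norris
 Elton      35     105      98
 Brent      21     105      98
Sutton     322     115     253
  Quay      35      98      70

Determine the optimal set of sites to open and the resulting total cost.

For any fixed open set, each farm goes to its cheapest open site; total = fixed + service.
{Norris}: Elton→Norris 98, Brent→Norris 98, Sutton→Norris 253, Quay→Norris 70. Service 519; fixed 238; total 757.
{Holm}: service 423 + fixed 375 = 798
{Milton}: Elton→Milton 35, Brent→Milton 21, Sutton→Milton 322, Quay→Milton 35. Service 413; fixed 456; total 869.
{Milton, Holm, Norris}: Elton→Milton 35, Brent→Milton 21, Sutton→Holm 115, Quay→Milton 35. Service 206; fixed 1069; total 1275.
No other subset beats 757.

Open Norris only; minimum total cost 757.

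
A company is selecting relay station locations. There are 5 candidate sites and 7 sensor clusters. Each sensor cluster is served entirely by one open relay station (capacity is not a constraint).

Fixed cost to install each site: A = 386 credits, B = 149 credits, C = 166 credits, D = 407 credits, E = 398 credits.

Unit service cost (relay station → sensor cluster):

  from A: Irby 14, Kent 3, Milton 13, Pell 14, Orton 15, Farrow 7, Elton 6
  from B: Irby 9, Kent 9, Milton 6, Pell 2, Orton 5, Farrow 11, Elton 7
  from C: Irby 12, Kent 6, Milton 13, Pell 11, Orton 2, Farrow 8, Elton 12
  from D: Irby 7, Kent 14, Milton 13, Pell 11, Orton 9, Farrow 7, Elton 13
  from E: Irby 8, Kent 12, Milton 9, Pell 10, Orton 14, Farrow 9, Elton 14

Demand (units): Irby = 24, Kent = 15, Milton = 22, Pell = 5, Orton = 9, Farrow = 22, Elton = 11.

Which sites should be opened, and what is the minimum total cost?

Open B only; minimum total cost 1006.

For any fixed open set, each sensor cluster goes to its cheapest open site; total = fixed + service.
{B}: Irby→B 9·24=216, Kent→B 9·15=135, Milton→B 6·22=132, Pell→B 2·5=10, Orton→B 5·9=45, Farrow→B 11·22=242, Elton→B 7·11=77. Service 857; fixed 149; total 1006.
{B, C}: Irby→B 9·24=216, Kent→C 6·15=90, Milton→B 6·22=132, Pell→B 2·5=10, Orton→C 2·9=18, Farrow→C 8·22=176, Elton→B 7·11=77. Service 719; fixed 315; total 1034.
{A, B}: Irby→B 9·24=216, Kent→A 3·15=45, Milton→B 6·22=132, Pell→B 2·5=10, Orton→B 5·9=45, Farrow→A 7·22=154, Elton→A 6·11=66. Service 668; fixed 535; total 1203.
{A, B, C, D, E}: service 593 + fixed 1506 = 2099
No other subset beats 1006.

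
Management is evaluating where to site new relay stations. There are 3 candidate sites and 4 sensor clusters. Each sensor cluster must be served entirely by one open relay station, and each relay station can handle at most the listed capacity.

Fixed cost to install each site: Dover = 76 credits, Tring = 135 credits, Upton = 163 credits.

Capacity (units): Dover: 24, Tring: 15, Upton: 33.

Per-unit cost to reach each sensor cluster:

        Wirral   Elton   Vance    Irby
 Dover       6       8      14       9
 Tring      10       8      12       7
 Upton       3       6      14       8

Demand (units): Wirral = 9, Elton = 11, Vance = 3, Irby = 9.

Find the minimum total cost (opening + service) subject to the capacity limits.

Minimum total cost: 370

Open {Upton}: Wirral→Upton 3·9=27, Elton→Upton 6·11=66, Vance→Upton 14·3=42, Irby→Upton 8·9=72.
Loads: Upton carries 32/33. Service 207; fixed 163; total 370.
Next best feasible plan costs 446.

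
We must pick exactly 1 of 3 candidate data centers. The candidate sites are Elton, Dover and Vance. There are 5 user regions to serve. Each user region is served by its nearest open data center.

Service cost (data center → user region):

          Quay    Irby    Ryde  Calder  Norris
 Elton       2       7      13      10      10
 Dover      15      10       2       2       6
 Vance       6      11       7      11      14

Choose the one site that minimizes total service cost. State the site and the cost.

With exactly 1 open, each user region uses its cheapest among the chosen.
{Dover}: Quay→Dover 15, Irby→Dover 10, Ryde→Dover 2, Calder→Dover 2, Norris→Dover 6. Service cost 35.
{Elton}: service cost 42
{Vance}: service cost 49
Among all 3 size-1 choices, {Dover} is lowest.

Choose Dover only; total service cost 35.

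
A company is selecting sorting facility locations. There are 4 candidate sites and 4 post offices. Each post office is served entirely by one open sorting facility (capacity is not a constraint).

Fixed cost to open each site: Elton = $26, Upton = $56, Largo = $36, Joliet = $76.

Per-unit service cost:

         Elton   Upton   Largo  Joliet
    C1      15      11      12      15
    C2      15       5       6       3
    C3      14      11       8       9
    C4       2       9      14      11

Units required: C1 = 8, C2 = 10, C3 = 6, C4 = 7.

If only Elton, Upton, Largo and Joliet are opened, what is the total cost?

Each post office is assigned to its cheapest site among the open ones.
{Elton, Upton, Largo, Joliet}: C1→Upton 11·8=88, C2→Joliet 3·10=30, C3→Largo 8·6=48, C4→Elton 2·7=14. Service 180; fixed 194; total 374.

Total cost: 374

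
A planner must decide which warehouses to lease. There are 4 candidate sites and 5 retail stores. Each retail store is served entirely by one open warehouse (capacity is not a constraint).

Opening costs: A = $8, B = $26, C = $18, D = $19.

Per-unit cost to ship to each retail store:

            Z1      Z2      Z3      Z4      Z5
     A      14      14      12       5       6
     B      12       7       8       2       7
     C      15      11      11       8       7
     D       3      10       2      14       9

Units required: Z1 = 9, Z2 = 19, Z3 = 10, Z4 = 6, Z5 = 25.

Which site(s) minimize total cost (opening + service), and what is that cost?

Open A, B and D; minimum total cost 395.

For any fixed open set, each retail store goes to its cheapest open site; total = fixed + service.
{A, B, D}: Z1→D 3·9=27, Z2→B 7·19=133, Z3→D 2·10=20, Z4→B 2·6=12, Z5→A 6·25=150. Service 342; fixed 53; total 395.
{B, D}: service 367 + fixed 45 = 412
{A, B, C, D}: Z1→D 3·9=27, Z2→B 7·19=133, Z3→D 2·10=20, Z4→B 2·6=12, Z5→A 6·25=150. Service 342; fixed 71; total 413.
{A}: Z1→A 14·9=126, Z2→A 14·19=266, Z3→A 12·10=120, Z4→A 5·6=30, Z5→A 6·25=150. Service 692; fixed 8; total 700.
No other subset beats 395.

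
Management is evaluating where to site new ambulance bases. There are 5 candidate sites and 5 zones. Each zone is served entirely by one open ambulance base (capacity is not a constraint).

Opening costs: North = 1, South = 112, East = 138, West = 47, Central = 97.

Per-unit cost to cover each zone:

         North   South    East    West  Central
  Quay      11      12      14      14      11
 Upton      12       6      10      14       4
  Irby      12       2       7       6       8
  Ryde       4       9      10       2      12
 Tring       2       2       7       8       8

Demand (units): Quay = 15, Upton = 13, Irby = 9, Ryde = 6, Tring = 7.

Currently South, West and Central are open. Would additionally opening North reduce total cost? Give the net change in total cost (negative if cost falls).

No — net change +1 (cost rises by 1).

Current service cost with {South, West, Central}: 261.
Adding North: each zone re-picks its cheapest; new service cost 261, saving 0.
Extra fixed cost: 1. Net change = 1 − 0 = 1.
(Totals: 517 → 518.)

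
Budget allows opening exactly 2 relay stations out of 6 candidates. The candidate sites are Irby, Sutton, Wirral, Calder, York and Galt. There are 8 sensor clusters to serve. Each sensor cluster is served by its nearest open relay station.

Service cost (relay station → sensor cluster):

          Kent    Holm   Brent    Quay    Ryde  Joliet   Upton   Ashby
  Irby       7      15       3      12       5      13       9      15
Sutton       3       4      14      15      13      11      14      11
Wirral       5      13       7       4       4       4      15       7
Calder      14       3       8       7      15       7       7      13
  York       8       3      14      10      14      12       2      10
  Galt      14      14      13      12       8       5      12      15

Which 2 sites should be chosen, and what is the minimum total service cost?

Choose Wirral and York; total service cost 36.

With exactly 2 open, each sensor cluster uses its cheapest among the chosen.
{Wirral, York}: Kent→Wirral 5, Holm→York 3, Brent→Wirral 7, Quay→Wirral 4, Ryde→Wirral 4, Joliet→Wirral 4, Upton→York 2, Ashby→Wirral 7. Service cost 36.
{Wirral, Calder}: service cost 41
{Sutton, Wirral}: service cost 47
Among all 15 size-2 choices, {Wirral, York} is lowest.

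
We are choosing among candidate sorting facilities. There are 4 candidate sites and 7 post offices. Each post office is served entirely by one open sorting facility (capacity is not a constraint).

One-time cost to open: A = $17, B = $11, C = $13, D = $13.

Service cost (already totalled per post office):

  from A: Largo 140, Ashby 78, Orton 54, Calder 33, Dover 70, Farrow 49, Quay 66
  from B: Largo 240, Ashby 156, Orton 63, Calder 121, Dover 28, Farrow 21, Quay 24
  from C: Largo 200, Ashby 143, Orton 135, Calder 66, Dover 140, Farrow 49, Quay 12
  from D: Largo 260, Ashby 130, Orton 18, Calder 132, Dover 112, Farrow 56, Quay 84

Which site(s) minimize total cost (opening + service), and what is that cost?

For any fixed open set, each post office goes to its cheapest open site; total = fixed + service.
{A, B, D}: Largo→A 140, Ashby→A 78, Orton→D 18, Calder→A 33, Dover→B 28, Farrow→B 21, Quay→B 24. Service 342; fixed 41; total 383.
{A, B, C, D}: Largo→A 140, Ashby→A 78, Orton→D 18, Calder→A 33, Dover→B 28, Farrow→B 21, Quay→C 12. Service 330; fixed 54; total 384.
{A, B}: Largo→A 140, Ashby→A 78, Orton→A 54, Calder→A 33, Dover→B 28, Farrow→B 21, Quay→B 24. Service 378; fixed 28; total 406.
{B}: service 653 + fixed 11 = 664
No other subset beats 383.

Open A, B and D; minimum total cost 383.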